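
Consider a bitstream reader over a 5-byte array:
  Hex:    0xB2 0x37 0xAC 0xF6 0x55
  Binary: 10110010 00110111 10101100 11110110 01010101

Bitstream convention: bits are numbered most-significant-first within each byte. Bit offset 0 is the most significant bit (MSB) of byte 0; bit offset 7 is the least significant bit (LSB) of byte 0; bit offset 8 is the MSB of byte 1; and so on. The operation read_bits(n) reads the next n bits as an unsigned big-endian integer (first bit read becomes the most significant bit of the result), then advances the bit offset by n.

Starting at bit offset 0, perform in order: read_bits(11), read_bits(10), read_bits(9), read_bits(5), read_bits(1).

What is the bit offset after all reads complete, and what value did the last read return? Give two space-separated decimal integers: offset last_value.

Read 1: bits[0:11] width=11 -> value=1425 (bin 10110010001); offset now 11 = byte 1 bit 3; 29 bits remain
Read 2: bits[11:21] width=10 -> value=757 (bin 1011110101); offset now 21 = byte 2 bit 5; 19 bits remain
Read 3: bits[21:30] width=9 -> value=317 (bin 100111101); offset now 30 = byte 3 bit 6; 10 bits remain
Read 4: bits[30:35] width=5 -> value=18 (bin 10010); offset now 35 = byte 4 bit 3; 5 bits remain
Read 5: bits[35:36] width=1 -> value=1 (bin 1); offset now 36 = byte 4 bit 4; 4 bits remain

Answer: 36 1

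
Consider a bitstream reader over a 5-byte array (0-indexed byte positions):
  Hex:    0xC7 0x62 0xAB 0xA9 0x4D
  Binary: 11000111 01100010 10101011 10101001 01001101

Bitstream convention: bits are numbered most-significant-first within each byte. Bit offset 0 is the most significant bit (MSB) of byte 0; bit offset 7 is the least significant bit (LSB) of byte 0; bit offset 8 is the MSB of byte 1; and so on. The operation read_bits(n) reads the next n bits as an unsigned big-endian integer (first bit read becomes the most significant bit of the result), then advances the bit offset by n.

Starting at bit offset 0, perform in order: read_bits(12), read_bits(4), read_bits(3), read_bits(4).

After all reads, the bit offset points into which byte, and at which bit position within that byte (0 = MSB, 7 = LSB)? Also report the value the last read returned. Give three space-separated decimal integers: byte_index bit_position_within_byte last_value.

Read 1: bits[0:12] width=12 -> value=3190 (bin 110001110110); offset now 12 = byte 1 bit 4; 28 bits remain
Read 2: bits[12:16] width=4 -> value=2 (bin 0010); offset now 16 = byte 2 bit 0; 24 bits remain
Read 3: bits[16:19] width=3 -> value=5 (bin 101); offset now 19 = byte 2 bit 3; 21 bits remain
Read 4: bits[19:23] width=4 -> value=5 (bin 0101); offset now 23 = byte 2 bit 7; 17 bits remain

Answer: 2 7 5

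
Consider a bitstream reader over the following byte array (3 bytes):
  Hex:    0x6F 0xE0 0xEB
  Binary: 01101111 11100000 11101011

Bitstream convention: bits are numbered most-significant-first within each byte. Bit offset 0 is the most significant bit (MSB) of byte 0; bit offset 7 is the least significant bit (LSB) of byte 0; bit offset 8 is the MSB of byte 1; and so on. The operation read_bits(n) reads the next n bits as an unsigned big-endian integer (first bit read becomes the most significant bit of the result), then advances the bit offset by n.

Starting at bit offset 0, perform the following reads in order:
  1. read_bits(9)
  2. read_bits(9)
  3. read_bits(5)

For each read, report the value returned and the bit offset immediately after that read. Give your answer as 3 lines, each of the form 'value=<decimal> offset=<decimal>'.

Read 1: bits[0:9] width=9 -> value=223 (bin 011011111); offset now 9 = byte 1 bit 1; 15 bits remain
Read 2: bits[9:18] width=9 -> value=387 (bin 110000011); offset now 18 = byte 2 bit 2; 6 bits remain
Read 3: bits[18:23] width=5 -> value=21 (bin 10101); offset now 23 = byte 2 bit 7; 1 bits remain

Answer: value=223 offset=9
value=387 offset=18
value=21 offset=23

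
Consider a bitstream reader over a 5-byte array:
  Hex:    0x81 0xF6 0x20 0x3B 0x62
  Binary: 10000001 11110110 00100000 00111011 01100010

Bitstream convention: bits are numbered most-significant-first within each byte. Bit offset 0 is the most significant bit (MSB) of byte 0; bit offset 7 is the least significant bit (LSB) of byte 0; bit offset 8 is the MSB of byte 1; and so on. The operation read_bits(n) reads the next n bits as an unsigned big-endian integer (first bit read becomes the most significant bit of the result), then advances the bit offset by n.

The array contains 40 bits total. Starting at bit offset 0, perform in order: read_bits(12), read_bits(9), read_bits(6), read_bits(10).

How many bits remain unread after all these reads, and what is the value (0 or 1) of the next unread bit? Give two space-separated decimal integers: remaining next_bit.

Answer: 3 0

Derivation:
Read 1: bits[0:12] width=12 -> value=2079 (bin 100000011111); offset now 12 = byte 1 bit 4; 28 bits remain
Read 2: bits[12:21] width=9 -> value=196 (bin 011000100); offset now 21 = byte 2 bit 5; 19 bits remain
Read 3: bits[21:27] width=6 -> value=1 (bin 000001); offset now 27 = byte 3 bit 3; 13 bits remain
Read 4: bits[27:37] width=10 -> value=876 (bin 1101101100); offset now 37 = byte 4 bit 5; 3 bits remain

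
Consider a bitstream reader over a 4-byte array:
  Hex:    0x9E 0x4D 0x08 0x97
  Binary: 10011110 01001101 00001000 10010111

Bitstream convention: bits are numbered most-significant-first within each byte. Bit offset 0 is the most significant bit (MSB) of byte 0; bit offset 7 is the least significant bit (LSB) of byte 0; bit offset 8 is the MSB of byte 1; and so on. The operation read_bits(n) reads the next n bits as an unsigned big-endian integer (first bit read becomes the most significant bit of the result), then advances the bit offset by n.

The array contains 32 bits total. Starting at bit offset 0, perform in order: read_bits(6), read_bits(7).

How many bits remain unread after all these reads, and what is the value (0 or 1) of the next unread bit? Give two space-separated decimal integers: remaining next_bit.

Read 1: bits[0:6] width=6 -> value=39 (bin 100111); offset now 6 = byte 0 bit 6; 26 bits remain
Read 2: bits[6:13] width=7 -> value=73 (bin 1001001); offset now 13 = byte 1 bit 5; 19 bits remain

Answer: 19 1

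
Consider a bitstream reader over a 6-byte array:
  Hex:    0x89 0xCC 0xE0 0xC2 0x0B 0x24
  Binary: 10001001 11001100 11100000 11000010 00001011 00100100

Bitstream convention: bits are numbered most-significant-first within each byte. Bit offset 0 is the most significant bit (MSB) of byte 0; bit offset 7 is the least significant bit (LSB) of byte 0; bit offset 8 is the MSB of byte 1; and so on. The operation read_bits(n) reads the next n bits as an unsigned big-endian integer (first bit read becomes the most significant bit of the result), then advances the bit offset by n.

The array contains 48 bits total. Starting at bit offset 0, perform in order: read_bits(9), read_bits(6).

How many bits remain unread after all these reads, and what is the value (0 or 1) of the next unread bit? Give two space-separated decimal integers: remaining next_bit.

Answer: 33 0

Derivation:
Read 1: bits[0:9] width=9 -> value=275 (bin 100010011); offset now 9 = byte 1 bit 1; 39 bits remain
Read 2: bits[9:15] width=6 -> value=38 (bin 100110); offset now 15 = byte 1 bit 7; 33 bits remain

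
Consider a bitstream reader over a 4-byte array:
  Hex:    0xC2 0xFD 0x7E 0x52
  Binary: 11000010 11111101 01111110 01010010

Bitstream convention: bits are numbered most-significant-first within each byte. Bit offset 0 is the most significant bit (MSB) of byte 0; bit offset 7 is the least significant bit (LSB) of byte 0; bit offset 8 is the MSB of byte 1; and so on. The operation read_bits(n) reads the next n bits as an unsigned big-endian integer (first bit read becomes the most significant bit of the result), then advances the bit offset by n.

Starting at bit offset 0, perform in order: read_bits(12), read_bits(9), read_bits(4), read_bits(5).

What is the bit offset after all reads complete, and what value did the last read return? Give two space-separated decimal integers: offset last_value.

Read 1: bits[0:12] width=12 -> value=3119 (bin 110000101111); offset now 12 = byte 1 bit 4; 20 bits remain
Read 2: bits[12:21] width=9 -> value=431 (bin 110101111); offset now 21 = byte 2 bit 5; 11 bits remain
Read 3: bits[21:25] width=4 -> value=12 (bin 1100); offset now 25 = byte 3 bit 1; 7 bits remain
Read 4: bits[25:30] width=5 -> value=20 (bin 10100); offset now 30 = byte 3 bit 6; 2 bits remain

Answer: 30 20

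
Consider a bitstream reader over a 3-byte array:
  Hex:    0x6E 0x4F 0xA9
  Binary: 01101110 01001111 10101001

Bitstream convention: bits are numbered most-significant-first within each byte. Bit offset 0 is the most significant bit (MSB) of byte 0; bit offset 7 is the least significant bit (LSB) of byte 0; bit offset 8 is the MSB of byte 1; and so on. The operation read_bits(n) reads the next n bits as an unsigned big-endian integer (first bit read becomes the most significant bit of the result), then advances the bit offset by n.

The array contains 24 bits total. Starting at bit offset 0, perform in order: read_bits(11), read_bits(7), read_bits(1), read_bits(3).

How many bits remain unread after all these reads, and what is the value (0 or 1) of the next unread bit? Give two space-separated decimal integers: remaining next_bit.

Answer: 2 0

Derivation:
Read 1: bits[0:11] width=11 -> value=882 (bin 01101110010); offset now 11 = byte 1 bit 3; 13 bits remain
Read 2: bits[11:18] width=7 -> value=62 (bin 0111110); offset now 18 = byte 2 bit 2; 6 bits remain
Read 3: bits[18:19] width=1 -> value=1 (bin 1); offset now 19 = byte 2 bit 3; 5 bits remain
Read 4: bits[19:22] width=3 -> value=2 (bin 010); offset now 22 = byte 2 bit 6; 2 bits remain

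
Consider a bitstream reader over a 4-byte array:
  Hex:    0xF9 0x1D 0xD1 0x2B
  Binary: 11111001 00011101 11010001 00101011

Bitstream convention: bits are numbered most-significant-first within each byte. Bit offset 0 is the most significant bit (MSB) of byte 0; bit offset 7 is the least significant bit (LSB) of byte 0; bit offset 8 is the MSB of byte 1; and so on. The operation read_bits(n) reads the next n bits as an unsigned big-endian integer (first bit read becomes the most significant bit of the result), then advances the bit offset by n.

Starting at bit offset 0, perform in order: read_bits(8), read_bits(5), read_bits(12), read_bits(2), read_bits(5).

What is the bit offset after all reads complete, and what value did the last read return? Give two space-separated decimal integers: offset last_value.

Read 1: bits[0:8] width=8 -> value=249 (bin 11111001); offset now 8 = byte 1 bit 0; 24 bits remain
Read 2: bits[8:13] width=5 -> value=3 (bin 00011); offset now 13 = byte 1 bit 5; 19 bits remain
Read 3: bits[13:25] width=12 -> value=2978 (bin 101110100010); offset now 25 = byte 3 bit 1; 7 bits remain
Read 4: bits[25:27] width=2 -> value=1 (bin 01); offset now 27 = byte 3 bit 3; 5 bits remain
Read 5: bits[27:32] width=5 -> value=11 (bin 01011); offset now 32 = byte 4 bit 0; 0 bits remain

Answer: 32 11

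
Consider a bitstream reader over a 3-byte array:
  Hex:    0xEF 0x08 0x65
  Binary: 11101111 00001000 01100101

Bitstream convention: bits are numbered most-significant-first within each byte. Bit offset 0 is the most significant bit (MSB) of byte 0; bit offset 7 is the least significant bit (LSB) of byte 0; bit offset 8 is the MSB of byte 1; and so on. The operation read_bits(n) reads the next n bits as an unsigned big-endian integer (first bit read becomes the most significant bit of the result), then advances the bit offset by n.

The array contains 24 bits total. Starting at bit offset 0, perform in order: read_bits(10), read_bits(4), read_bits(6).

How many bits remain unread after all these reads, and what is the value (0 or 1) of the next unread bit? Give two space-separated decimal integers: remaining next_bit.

Answer: 4 0

Derivation:
Read 1: bits[0:10] width=10 -> value=956 (bin 1110111100); offset now 10 = byte 1 bit 2; 14 bits remain
Read 2: bits[10:14] width=4 -> value=2 (bin 0010); offset now 14 = byte 1 bit 6; 10 bits remain
Read 3: bits[14:20] width=6 -> value=6 (bin 000110); offset now 20 = byte 2 bit 4; 4 bits remain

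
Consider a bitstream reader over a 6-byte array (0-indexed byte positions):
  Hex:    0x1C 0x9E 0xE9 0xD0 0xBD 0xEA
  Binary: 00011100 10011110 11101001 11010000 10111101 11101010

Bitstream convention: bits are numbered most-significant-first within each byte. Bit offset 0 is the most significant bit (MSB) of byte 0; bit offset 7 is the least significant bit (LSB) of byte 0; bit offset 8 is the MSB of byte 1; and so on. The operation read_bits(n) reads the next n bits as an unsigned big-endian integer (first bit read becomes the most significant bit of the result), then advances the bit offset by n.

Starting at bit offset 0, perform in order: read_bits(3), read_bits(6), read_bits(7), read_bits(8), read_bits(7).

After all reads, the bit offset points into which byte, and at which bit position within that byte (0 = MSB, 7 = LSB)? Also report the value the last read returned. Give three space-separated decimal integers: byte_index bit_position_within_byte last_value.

Read 1: bits[0:3] width=3 -> value=0 (bin 000); offset now 3 = byte 0 bit 3; 45 bits remain
Read 2: bits[3:9] width=6 -> value=57 (bin 111001); offset now 9 = byte 1 bit 1; 39 bits remain
Read 3: bits[9:16] width=7 -> value=30 (bin 0011110); offset now 16 = byte 2 bit 0; 32 bits remain
Read 4: bits[16:24] width=8 -> value=233 (bin 11101001); offset now 24 = byte 3 bit 0; 24 bits remain
Read 5: bits[24:31] width=7 -> value=104 (bin 1101000); offset now 31 = byte 3 bit 7; 17 bits remain

Answer: 3 7 104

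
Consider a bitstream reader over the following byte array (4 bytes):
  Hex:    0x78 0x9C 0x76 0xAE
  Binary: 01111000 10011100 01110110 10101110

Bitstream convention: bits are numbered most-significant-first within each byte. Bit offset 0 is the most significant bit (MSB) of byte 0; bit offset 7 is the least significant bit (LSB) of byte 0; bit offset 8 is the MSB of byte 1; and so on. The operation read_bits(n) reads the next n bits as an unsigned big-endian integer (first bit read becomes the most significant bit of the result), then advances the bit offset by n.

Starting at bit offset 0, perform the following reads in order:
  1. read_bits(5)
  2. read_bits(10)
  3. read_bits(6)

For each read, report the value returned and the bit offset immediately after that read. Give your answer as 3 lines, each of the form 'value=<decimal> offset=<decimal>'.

Answer: value=15 offset=5
value=78 offset=15
value=14 offset=21

Derivation:
Read 1: bits[0:5] width=5 -> value=15 (bin 01111); offset now 5 = byte 0 bit 5; 27 bits remain
Read 2: bits[5:15] width=10 -> value=78 (bin 0001001110); offset now 15 = byte 1 bit 7; 17 bits remain
Read 3: bits[15:21] width=6 -> value=14 (bin 001110); offset now 21 = byte 2 bit 5; 11 bits remain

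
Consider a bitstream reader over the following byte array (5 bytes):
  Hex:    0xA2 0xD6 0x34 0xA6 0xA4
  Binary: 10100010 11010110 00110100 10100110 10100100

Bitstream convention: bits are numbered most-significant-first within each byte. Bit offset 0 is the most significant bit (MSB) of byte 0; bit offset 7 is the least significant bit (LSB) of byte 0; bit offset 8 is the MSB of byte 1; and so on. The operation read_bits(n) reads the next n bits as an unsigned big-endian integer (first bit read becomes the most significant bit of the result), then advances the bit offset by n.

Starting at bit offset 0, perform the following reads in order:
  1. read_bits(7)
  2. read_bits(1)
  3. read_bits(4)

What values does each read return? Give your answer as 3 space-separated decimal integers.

Read 1: bits[0:7] width=7 -> value=81 (bin 1010001); offset now 7 = byte 0 bit 7; 33 bits remain
Read 2: bits[7:8] width=1 -> value=0 (bin 0); offset now 8 = byte 1 bit 0; 32 bits remain
Read 3: bits[8:12] width=4 -> value=13 (bin 1101); offset now 12 = byte 1 bit 4; 28 bits remain

Answer: 81 0 13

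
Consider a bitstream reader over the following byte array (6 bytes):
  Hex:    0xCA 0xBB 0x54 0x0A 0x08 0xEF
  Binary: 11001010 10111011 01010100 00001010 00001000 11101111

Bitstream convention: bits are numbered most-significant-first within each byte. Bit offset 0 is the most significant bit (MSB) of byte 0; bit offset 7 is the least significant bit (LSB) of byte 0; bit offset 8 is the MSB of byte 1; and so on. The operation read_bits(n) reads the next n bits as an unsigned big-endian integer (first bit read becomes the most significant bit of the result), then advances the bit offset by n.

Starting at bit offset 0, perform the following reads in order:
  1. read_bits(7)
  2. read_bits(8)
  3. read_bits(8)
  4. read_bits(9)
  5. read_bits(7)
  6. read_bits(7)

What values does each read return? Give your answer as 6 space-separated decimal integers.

Answer: 101 93 170 10 4 59

Derivation:
Read 1: bits[0:7] width=7 -> value=101 (bin 1100101); offset now 7 = byte 0 bit 7; 41 bits remain
Read 2: bits[7:15] width=8 -> value=93 (bin 01011101); offset now 15 = byte 1 bit 7; 33 bits remain
Read 3: bits[15:23] width=8 -> value=170 (bin 10101010); offset now 23 = byte 2 bit 7; 25 bits remain
Read 4: bits[23:32] width=9 -> value=10 (bin 000001010); offset now 32 = byte 4 bit 0; 16 bits remain
Read 5: bits[32:39] width=7 -> value=4 (bin 0000100); offset now 39 = byte 4 bit 7; 9 bits remain
Read 6: bits[39:46] width=7 -> value=59 (bin 0111011); offset now 46 = byte 5 bit 6; 2 bits remain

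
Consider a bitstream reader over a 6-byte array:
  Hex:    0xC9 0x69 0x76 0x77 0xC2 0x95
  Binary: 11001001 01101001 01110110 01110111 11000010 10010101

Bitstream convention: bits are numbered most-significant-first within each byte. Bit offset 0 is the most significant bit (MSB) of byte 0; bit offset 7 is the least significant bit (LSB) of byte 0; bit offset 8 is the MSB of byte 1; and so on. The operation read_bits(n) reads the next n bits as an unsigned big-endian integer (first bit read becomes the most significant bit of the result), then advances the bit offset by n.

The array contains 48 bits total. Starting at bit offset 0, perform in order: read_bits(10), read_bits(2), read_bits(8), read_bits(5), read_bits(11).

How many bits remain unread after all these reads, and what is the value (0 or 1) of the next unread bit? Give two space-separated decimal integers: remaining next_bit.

Answer: 12 0

Derivation:
Read 1: bits[0:10] width=10 -> value=805 (bin 1100100101); offset now 10 = byte 1 bit 2; 38 bits remain
Read 2: bits[10:12] width=2 -> value=2 (bin 10); offset now 12 = byte 1 bit 4; 36 bits remain
Read 3: bits[12:20] width=8 -> value=151 (bin 10010111); offset now 20 = byte 2 bit 4; 28 bits remain
Read 4: bits[20:25] width=5 -> value=12 (bin 01100); offset now 25 = byte 3 bit 1; 23 bits remain
Read 5: bits[25:36] width=11 -> value=1916 (bin 11101111100); offset now 36 = byte 4 bit 4; 12 bits remain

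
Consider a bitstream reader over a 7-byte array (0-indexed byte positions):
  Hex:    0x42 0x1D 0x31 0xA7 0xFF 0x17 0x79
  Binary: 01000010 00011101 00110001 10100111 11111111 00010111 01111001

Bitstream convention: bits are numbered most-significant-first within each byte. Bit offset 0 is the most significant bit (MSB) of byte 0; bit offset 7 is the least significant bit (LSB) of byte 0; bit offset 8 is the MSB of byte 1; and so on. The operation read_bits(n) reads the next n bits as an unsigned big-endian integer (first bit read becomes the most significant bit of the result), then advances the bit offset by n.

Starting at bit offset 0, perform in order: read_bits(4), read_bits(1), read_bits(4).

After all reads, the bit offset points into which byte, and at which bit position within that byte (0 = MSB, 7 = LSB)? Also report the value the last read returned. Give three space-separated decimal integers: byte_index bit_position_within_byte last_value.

Read 1: bits[0:4] width=4 -> value=4 (bin 0100); offset now 4 = byte 0 bit 4; 52 bits remain
Read 2: bits[4:5] width=1 -> value=0 (bin 0); offset now 5 = byte 0 bit 5; 51 bits remain
Read 3: bits[5:9] width=4 -> value=4 (bin 0100); offset now 9 = byte 1 bit 1; 47 bits remain

Answer: 1 1 4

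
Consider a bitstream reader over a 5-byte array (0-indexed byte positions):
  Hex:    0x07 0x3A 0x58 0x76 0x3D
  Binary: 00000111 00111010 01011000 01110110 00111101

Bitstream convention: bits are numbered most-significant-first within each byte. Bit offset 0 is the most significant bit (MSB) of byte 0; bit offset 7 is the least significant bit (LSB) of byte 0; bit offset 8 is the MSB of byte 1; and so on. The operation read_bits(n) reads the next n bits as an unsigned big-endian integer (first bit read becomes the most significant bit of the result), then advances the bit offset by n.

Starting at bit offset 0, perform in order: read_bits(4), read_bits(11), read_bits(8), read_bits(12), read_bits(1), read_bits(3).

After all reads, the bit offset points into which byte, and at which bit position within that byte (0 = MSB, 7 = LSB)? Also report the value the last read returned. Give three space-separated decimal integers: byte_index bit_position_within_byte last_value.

Answer: 4 7 6

Derivation:
Read 1: bits[0:4] width=4 -> value=0 (bin 0000); offset now 4 = byte 0 bit 4; 36 bits remain
Read 2: bits[4:15] width=11 -> value=925 (bin 01110011101); offset now 15 = byte 1 bit 7; 25 bits remain
Read 3: bits[15:23] width=8 -> value=44 (bin 00101100); offset now 23 = byte 2 bit 7; 17 bits remain
Read 4: bits[23:35] width=12 -> value=945 (bin 001110110001); offset now 35 = byte 4 bit 3; 5 bits remain
Read 5: bits[35:36] width=1 -> value=1 (bin 1); offset now 36 = byte 4 bit 4; 4 bits remain
Read 6: bits[36:39] width=3 -> value=6 (bin 110); offset now 39 = byte 4 bit 7; 1 bits remain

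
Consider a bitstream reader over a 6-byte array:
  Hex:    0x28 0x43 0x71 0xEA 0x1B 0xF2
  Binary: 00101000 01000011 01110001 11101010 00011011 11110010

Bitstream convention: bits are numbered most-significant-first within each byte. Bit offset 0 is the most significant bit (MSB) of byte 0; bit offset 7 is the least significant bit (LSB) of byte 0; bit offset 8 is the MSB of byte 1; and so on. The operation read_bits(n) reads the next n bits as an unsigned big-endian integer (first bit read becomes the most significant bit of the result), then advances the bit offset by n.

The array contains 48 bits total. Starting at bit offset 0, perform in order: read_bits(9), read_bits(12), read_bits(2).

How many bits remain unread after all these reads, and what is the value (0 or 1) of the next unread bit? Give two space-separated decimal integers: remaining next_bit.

Answer: 25 1

Derivation:
Read 1: bits[0:9] width=9 -> value=80 (bin 001010000); offset now 9 = byte 1 bit 1; 39 bits remain
Read 2: bits[9:21] width=12 -> value=2158 (bin 100001101110); offset now 21 = byte 2 bit 5; 27 bits remain
Read 3: bits[21:23] width=2 -> value=0 (bin 00); offset now 23 = byte 2 bit 7; 25 bits remain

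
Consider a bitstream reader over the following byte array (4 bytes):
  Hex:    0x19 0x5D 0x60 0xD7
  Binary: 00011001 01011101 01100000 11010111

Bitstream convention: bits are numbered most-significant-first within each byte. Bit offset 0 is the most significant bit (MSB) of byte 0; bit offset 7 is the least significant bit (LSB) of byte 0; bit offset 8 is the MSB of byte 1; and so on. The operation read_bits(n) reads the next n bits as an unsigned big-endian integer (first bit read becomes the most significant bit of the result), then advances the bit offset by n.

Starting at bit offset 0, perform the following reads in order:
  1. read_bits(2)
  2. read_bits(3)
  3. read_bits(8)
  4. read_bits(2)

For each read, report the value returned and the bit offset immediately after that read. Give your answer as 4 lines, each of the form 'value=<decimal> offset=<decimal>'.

Read 1: bits[0:2] width=2 -> value=0 (bin 00); offset now 2 = byte 0 bit 2; 30 bits remain
Read 2: bits[2:5] width=3 -> value=3 (bin 011); offset now 5 = byte 0 bit 5; 27 bits remain
Read 3: bits[5:13] width=8 -> value=43 (bin 00101011); offset now 13 = byte 1 bit 5; 19 bits remain
Read 4: bits[13:15] width=2 -> value=2 (bin 10); offset now 15 = byte 1 bit 7; 17 bits remain

Answer: value=0 offset=2
value=3 offset=5
value=43 offset=13
value=2 offset=15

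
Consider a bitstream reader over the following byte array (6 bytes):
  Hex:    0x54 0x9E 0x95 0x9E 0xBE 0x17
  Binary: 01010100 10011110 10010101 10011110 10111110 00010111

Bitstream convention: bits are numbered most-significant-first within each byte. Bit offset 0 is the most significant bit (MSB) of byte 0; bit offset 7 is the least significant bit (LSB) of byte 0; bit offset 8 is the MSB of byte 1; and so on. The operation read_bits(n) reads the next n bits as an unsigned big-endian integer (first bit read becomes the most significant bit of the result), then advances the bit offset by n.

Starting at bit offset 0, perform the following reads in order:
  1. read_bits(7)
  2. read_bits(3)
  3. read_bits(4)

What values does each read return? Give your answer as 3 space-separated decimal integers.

Read 1: bits[0:7] width=7 -> value=42 (bin 0101010); offset now 7 = byte 0 bit 7; 41 bits remain
Read 2: bits[7:10] width=3 -> value=2 (bin 010); offset now 10 = byte 1 bit 2; 38 bits remain
Read 3: bits[10:14] width=4 -> value=7 (bin 0111); offset now 14 = byte 1 bit 6; 34 bits remain

Answer: 42 2 7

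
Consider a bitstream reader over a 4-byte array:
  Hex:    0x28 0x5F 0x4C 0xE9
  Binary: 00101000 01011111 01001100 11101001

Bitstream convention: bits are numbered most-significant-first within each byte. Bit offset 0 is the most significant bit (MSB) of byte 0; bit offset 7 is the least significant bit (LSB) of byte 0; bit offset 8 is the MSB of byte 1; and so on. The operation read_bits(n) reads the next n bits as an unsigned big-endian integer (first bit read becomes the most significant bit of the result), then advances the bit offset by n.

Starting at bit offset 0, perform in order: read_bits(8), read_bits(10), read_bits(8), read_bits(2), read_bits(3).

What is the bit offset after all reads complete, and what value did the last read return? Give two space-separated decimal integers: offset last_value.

Answer: 31 4

Derivation:
Read 1: bits[0:8] width=8 -> value=40 (bin 00101000); offset now 8 = byte 1 bit 0; 24 bits remain
Read 2: bits[8:18] width=10 -> value=381 (bin 0101111101); offset now 18 = byte 2 bit 2; 14 bits remain
Read 3: bits[18:26] width=8 -> value=51 (bin 00110011); offset now 26 = byte 3 bit 2; 6 bits remain
Read 4: bits[26:28] width=2 -> value=2 (bin 10); offset now 28 = byte 3 bit 4; 4 bits remain
Read 5: bits[28:31] width=3 -> value=4 (bin 100); offset now 31 = byte 3 bit 7; 1 bits remain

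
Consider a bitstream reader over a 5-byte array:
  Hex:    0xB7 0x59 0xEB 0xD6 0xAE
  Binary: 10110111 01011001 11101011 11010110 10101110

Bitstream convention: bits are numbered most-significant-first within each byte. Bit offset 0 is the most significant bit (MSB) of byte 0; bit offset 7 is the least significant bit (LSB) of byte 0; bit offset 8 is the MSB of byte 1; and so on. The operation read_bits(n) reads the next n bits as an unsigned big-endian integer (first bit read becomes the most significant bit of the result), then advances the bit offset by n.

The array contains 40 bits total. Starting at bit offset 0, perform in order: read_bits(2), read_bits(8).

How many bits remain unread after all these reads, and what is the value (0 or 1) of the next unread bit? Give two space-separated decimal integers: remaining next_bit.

Read 1: bits[0:2] width=2 -> value=2 (bin 10); offset now 2 = byte 0 bit 2; 38 bits remain
Read 2: bits[2:10] width=8 -> value=221 (bin 11011101); offset now 10 = byte 1 bit 2; 30 bits remain

Answer: 30 0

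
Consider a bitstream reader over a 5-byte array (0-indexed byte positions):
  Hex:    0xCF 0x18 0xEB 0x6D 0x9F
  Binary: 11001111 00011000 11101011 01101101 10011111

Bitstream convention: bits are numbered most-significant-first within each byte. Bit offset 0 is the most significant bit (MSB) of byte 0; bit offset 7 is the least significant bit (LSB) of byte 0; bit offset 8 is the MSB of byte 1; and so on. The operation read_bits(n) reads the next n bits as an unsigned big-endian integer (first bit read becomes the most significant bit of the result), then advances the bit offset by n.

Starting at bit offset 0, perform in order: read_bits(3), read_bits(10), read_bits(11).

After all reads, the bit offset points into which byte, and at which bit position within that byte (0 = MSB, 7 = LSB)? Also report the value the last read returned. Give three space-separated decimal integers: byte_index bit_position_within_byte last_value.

Answer: 3 0 235

Derivation:
Read 1: bits[0:3] width=3 -> value=6 (bin 110); offset now 3 = byte 0 bit 3; 37 bits remain
Read 2: bits[3:13] width=10 -> value=483 (bin 0111100011); offset now 13 = byte 1 bit 5; 27 bits remain
Read 3: bits[13:24] width=11 -> value=235 (bin 00011101011); offset now 24 = byte 3 bit 0; 16 bits remain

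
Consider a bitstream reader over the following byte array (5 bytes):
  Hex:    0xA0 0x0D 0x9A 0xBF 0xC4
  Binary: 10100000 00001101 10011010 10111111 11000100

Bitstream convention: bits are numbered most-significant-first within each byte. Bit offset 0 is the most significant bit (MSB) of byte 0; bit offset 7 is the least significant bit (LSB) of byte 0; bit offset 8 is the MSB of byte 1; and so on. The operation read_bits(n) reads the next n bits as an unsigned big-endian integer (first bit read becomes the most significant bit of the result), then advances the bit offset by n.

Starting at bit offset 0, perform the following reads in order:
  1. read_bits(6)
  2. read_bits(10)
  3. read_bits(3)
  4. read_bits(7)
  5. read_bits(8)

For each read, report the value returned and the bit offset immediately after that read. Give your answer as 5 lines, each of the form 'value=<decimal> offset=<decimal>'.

Read 1: bits[0:6] width=6 -> value=40 (bin 101000); offset now 6 = byte 0 bit 6; 34 bits remain
Read 2: bits[6:16] width=10 -> value=13 (bin 0000001101); offset now 16 = byte 2 bit 0; 24 bits remain
Read 3: bits[16:19] width=3 -> value=4 (bin 100); offset now 19 = byte 2 bit 3; 21 bits remain
Read 4: bits[19:26] width=7 -> value=106 (bin 1101010); offset now 26 = byte 3 bit 2; 14 bits remain
Read 5: bits[26:34] width=8 -> value=255 (bin 11111111); offset now 34 = byte 4 bit 2; 6 bits remain

Answer: value=40 offset=6
value=13 offset=16
value=4 offset=19
value=106 offset=26
value=255 offset=34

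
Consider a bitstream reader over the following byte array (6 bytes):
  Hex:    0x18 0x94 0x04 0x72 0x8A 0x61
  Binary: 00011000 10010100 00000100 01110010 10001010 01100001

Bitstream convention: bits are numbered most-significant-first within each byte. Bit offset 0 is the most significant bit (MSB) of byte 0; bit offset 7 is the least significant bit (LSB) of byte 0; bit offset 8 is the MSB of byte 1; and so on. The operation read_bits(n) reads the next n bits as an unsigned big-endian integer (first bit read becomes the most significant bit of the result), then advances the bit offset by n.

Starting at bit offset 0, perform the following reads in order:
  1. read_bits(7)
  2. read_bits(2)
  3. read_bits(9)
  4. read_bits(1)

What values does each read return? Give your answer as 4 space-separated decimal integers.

Answer: 12 1 80 0

Derivation:
Read 1: bits[0:7] width=7 -> value=12 (bin 0001100); offset now 7 = byte 0 bit 7; 41 bits remain
Read 2: bits[7:9] width=2 -> value=1 (bin 01); offset now 9 = byte 1 bit 1; 39 bits remain
Read 3: bits[9:18] width=9 -> value=80 (bin 001010000); offset now 18 = byte 2 bit 2; 30 bits remain
Read 4: bits[18:19] width=1 -> value=0 (bin 0); offset now 19 = byte 2 bit 3; 29 bits remain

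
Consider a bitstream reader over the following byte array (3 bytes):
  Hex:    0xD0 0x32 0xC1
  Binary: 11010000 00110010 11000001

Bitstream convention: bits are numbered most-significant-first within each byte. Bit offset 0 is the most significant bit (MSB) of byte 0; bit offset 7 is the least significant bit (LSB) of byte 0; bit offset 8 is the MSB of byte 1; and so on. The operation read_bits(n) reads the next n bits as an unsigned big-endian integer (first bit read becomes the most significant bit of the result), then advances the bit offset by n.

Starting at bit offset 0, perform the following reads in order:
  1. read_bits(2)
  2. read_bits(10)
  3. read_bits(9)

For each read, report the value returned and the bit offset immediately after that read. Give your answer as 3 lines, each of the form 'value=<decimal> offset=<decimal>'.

Answer: value=3 offset=2
value=259 offset=12
value=88 offset=21

Derivation:
Read 1: bits[0:2] width=2 -> value=3 (bin 11); offset now 2 = byte 0 bit 2; 22 bits remain
Read 2: bits[2:12] width=10 -> value=259 (bin 0100000011); offset now 12 = byte 1 bit 4; 12 bits remain
Read 3: bits[12:21] width=9 -> value=88 (bin 001011000); offset now 21 = byte 2 bit 5; 3 bits remain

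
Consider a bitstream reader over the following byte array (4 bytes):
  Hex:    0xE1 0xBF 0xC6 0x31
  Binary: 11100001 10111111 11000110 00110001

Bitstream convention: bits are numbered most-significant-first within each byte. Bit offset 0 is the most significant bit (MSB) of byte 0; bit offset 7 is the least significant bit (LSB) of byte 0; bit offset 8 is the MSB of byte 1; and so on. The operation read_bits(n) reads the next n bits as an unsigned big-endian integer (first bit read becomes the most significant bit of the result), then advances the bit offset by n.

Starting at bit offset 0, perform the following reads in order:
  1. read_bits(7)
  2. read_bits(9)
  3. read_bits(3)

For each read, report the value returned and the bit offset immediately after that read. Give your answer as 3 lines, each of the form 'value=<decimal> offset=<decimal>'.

Answer: value=112 offset=7
value=447 offset=16
value=6 offset=19

Derivation:
Read 1: bits[0:7] width=7 -> value=112 (bin 1110000); offset now 7 = byte 0 bit 7; 25 bits remain
Read 2: bits[7:16] width=9 -> value=447 (bin 110111111); offset now 16 = byte 2 bit 0; 16 bits remain
Read 3: bits[16:19] width=3 -> value=6 (bin 110); offset now 19 = byte 2 bit 3; 13 bits remain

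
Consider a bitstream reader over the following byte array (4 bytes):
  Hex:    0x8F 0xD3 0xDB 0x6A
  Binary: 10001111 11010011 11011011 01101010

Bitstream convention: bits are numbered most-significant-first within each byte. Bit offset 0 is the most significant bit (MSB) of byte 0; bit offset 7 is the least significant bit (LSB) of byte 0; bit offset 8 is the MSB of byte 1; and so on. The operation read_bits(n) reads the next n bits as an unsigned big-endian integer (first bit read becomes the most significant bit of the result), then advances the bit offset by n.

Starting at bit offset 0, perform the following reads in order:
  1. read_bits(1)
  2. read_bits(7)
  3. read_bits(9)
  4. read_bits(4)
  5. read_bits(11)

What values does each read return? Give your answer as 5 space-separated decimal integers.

Answer: 1 15 423 11 874

Derivation:
Read 1: bits[0:1] width=1 -> value=1 (bin 1); offset now 1 = byte 0 bit 1; 31 bits remain
Read 2: bits[1:8] width=7 -> value=15 (bin 0001111); offset now 8 = byte 1 bit 0; 24 bits remain
Read 3: bits[8:17] width=9 -> value=423 (bin 110100111); offset now 17 = byte 2 bit 1; 15 bits remain
Read 4: bits[17:21] width=4 -> value=11 (bin 1011); offset now 21 = byte 2 bit 5; 11 bits remain
Read 5: bits[21:32] width=11 -> value=874 (bin 01101101010); offset now 32 = byte 4 bit 0; 0 bits remain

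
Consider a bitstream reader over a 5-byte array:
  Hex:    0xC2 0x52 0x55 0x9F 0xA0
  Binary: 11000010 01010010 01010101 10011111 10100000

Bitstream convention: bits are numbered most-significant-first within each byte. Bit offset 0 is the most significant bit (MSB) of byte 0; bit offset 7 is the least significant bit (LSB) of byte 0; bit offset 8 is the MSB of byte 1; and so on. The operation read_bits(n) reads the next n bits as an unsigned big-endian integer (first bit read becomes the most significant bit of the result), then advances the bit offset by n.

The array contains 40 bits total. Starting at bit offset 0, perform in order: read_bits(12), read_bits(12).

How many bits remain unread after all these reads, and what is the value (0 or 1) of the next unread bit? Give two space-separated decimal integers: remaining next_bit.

Read 1: bits[0:12] width=12 -> value=3109 (bin 110000100101); offset now 12 = byte 1 bit 4; 28 bits remain
Read 2: bits[12:24] width=12 -> value=597 (bin 001001010101); offset now 24 = byte 3 bit 0; 16 bits remain

Answer: 16 1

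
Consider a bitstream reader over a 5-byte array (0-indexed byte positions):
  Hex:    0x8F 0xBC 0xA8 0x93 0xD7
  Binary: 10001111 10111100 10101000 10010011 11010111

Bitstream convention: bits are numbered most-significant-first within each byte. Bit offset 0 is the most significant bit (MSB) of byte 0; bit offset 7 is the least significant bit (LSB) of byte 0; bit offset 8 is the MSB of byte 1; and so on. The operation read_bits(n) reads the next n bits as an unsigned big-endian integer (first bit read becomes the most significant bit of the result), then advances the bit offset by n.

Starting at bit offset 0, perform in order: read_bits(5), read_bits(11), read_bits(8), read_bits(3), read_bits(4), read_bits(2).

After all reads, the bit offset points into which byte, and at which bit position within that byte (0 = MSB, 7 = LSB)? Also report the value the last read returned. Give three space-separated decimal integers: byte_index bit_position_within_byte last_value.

Read 1: bits[0:5] width=5 -> value=17 (bin 10001); offset now 5 = byte 0 bit 5; 35 bits remain
Read 2: bits[5:16] width=11 -> value=1980 (bin 11110111100); offset now 16 = byte 2 bit 0; 24 bits remain
Read 3: bits[16:24] width=8 -> value=168 (bin 10101000); offset now 24 = byte 3 bit 0; 16 bits remain
Read 4: bits[24:27] width=3 -> value=4 (bin 100); offset now 27 = byte 3 bit 3; 13 bits remain
Read 5: bits[27:31] width=4 -> value=9 (bin 1001); offset now 31 = byte 3 bit 7; 9 bits remain
Read 6: bits[31:33] width=2 -> value=3 (bin 11); offset now 33 = byte 4 bit 1; 7 bits remain

Answer: 4 1 3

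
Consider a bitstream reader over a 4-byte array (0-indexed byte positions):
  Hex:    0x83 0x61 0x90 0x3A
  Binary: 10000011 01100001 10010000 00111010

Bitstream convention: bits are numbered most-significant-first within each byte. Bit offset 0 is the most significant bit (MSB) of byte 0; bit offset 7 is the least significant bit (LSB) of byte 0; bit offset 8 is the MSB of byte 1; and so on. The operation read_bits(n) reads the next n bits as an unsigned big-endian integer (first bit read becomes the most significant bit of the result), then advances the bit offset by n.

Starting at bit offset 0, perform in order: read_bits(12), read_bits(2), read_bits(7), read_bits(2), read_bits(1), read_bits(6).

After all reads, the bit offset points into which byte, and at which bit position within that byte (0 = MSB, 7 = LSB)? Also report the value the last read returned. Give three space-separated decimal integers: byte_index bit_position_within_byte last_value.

Read 1: bits[0:12] width=12 -> value=2102 (bin 100000110110); offset now 12 = byte 1 bit 4; 20 bits remain
Read 2: bits[12:14] width=2 -> value=0 (bin 00); offset now 14 = byte 1 bit 6; 18 bits remain
Read 3: bits[14:21] width=7 -> value=50 (bin 0110010); offset now 21 = byte 2 bit 5; 11 bits remain
Read 4: bits[21:23] width=2 -> value=0 (bin 00); offset now 23 = byte 2 bit 7; 9 bits remain
Read 5: bits[23:24] width=1 -> value=0 (bin 0); offset now 24 = byte 3 bit 0; 8 bits remain
Read 6: bits[24:30] width=6 -> value=14 (bin 001110); offset now 30 = byte 3 bit 6; 2 bits remain

Answer: 3 6 14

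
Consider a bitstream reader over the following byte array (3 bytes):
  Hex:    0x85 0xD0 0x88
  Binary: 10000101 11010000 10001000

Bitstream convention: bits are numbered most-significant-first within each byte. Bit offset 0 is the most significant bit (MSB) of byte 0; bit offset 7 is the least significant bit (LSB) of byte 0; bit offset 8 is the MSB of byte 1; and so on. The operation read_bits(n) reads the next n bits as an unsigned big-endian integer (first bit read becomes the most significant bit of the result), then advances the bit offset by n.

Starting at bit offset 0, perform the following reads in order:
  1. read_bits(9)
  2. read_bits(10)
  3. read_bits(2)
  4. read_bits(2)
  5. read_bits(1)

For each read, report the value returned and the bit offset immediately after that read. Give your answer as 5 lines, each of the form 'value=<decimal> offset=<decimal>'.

Read 1: bits[0:9] width=9 -> value=267 (bin 100001011); offset now 9 = byte 1 bit 1; 15 bits remain
Read 2: bits[9:19] width=10 -> value=644 (bin 1010000100); offset now 19 = byte 2 bit 3; 5 bits remain
Read 3: bits[19:21] width=2 -> value=1 (bin 01); offset now 21 = byte 2 bit 5; 3 bits remain
Read 4: bits[21:23] width=2 -> value=0 (bin 00); offset now 23 = byte 2 bit 7; 1 bits remain
Read 5: bits[23:24] width=1 -> value=0 (bin 0); offset now 24 = byte 3 bit 0; 0 bits remain

Answer: value=267 offset=9
value=644 offset=19
value=1 offset=21
value=0 offset=23
value=0 offset=24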